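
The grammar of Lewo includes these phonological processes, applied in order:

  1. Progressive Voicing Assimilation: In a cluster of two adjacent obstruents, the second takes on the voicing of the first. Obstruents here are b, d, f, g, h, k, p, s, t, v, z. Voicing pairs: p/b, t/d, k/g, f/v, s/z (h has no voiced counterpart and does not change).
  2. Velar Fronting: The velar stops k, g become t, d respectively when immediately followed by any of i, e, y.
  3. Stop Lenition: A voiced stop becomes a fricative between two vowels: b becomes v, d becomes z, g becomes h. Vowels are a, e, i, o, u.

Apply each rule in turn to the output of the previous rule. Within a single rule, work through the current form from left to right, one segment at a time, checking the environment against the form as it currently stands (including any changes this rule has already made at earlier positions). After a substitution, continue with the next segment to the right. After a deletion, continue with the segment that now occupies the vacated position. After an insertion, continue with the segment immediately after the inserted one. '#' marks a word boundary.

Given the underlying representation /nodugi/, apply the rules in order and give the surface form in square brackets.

1 Progressive Voicing Assimilation: no change — [nodugi]
2 Velar Fronting: [nodugi] → [nodudi]
3 Stop Lenition: [nodudi] → [nozuzi]

[nozuzi]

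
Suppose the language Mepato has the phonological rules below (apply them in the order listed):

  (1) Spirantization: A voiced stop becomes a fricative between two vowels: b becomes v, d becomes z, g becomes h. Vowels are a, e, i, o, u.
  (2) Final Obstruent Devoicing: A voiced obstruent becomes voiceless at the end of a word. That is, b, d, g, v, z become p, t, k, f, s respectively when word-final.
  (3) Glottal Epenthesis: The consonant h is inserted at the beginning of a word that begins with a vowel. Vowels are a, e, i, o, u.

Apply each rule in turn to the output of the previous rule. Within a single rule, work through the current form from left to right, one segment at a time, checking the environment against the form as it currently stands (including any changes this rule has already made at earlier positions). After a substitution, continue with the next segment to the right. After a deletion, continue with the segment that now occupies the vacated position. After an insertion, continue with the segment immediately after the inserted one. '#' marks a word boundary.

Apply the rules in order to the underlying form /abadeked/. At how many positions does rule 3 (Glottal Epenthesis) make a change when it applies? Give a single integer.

(1) Spirantization: [abadeked] → [avazeked]
(2) Final Obstruent Devoicing: [avazeked] → [avazeket]
(3) Glottal Epenthesis: [avazeket] → [havazeket]
Rule 3 changed 1 position(s).

1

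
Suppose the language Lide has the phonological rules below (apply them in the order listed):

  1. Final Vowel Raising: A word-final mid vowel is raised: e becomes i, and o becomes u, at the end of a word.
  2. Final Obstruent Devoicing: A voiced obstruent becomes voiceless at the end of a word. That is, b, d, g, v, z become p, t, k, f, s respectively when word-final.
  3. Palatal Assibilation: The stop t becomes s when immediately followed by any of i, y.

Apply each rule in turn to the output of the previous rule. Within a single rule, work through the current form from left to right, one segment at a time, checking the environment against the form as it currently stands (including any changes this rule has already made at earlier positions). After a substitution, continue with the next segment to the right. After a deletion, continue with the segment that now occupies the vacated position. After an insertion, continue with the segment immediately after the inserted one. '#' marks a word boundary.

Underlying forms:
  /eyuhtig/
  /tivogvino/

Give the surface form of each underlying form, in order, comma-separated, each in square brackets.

/eyuhtig/:
  1 Final Vowel Raising: no change — [eyuhtig]
  2 Final Obstruent Devoicing: [eyuhtig] → [eyuhtik]
  3 Palatal Assibilation: [eyuhtik] → [eyuhsik]
/tivogvino/:
  1 Final Vowel Raising: [tivogvino] → [tivogvinu]
  2 Final Obstruent Devoicing: no change — [tivogvinu]
  3 Palatal Assibilation: [tivogvinu] → [sivogvinu]

[eyuhsik], [sivogvinu]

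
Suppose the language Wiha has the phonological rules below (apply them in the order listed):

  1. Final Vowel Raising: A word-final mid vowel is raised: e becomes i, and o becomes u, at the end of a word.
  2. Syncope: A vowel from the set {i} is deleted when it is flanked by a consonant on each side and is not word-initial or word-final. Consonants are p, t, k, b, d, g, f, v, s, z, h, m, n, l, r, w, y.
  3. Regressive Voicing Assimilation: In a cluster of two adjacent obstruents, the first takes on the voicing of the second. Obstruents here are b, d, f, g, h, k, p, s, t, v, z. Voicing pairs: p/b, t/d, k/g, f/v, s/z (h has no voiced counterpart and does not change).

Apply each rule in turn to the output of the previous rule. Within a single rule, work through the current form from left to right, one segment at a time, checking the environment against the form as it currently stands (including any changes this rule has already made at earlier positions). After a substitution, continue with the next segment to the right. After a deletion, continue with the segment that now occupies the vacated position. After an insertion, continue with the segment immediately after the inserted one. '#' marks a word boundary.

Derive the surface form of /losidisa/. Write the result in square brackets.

[loztsa]

1 Final Vowel Raising: no change — [losidisa]
2 Syncope: [losidisa] → [losdsa]
3 Regressive Voicing Assimilation: [losdsa] → [loztsa]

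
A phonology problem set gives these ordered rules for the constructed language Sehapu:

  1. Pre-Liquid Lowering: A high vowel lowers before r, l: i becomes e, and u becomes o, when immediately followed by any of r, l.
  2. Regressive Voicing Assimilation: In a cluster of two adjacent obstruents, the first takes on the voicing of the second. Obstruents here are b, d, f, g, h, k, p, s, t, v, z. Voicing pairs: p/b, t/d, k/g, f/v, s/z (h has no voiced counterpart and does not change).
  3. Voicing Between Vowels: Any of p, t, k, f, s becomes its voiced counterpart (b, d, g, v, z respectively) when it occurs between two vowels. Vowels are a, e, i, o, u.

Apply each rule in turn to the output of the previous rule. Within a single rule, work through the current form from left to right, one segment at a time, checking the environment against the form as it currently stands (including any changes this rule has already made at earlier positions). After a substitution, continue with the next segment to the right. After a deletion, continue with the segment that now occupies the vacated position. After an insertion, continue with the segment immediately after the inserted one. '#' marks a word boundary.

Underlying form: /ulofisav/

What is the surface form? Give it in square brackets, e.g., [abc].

1 Pre-Liquid Lowering: [ulofisav] → [olofisav]
2 Regressive Voicing Assimilation: no change — [olofisav]
3 Voicing Between Vowels: [olofisav] → [olovizav]

[olovizav]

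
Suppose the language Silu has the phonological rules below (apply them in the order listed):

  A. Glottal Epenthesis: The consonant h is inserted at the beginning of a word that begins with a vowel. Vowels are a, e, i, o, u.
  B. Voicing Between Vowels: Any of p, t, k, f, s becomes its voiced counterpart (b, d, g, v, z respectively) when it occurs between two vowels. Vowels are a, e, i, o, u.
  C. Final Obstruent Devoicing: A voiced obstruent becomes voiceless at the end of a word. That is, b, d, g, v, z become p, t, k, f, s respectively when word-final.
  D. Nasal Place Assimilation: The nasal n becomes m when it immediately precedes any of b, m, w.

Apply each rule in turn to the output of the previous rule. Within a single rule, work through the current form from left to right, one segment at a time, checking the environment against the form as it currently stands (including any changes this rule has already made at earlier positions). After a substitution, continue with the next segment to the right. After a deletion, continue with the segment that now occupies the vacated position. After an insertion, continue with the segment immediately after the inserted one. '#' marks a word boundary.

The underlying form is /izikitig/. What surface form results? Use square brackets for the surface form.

A Glottal Epenthesis: [izikitig] → [hizikitig]
B Voicing Between Vowels: [hizikitig] → [hizigidig]
C Final Obstruent Devoicing: [hizigidig] → [hizigidik]
D Nasal Place Assimilation: no change — [hizigidik]

[hizigidik]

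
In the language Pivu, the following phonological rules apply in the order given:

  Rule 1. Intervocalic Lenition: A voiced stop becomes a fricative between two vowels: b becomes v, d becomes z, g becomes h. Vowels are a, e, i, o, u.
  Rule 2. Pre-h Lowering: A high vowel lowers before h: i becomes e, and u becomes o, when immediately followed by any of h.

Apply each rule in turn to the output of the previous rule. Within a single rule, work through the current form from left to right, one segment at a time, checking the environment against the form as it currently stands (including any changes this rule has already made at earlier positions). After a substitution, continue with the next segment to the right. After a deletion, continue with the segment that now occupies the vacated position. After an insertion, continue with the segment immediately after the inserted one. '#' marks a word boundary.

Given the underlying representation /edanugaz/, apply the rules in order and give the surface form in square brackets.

Rule 1 Intervocalic Lenition: [edanugaz] → [ezanuhaz]
Rule 2 Pre-h Lowering: [ezanuhaz] → [ezanohaz]

[ezanohaz]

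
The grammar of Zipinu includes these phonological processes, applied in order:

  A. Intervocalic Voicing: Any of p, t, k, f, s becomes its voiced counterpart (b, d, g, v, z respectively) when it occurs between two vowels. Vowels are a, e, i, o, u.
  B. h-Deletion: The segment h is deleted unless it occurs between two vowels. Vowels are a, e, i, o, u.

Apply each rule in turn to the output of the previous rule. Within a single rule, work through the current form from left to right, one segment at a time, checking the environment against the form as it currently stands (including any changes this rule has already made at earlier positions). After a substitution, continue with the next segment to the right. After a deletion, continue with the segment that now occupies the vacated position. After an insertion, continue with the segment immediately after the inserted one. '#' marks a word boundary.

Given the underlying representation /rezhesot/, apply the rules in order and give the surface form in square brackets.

[rezezot]

A Intervocalic Voicing: [rezhesot] → [rezhezot]
B h-Deletion: [rezhezot] → [rezezot]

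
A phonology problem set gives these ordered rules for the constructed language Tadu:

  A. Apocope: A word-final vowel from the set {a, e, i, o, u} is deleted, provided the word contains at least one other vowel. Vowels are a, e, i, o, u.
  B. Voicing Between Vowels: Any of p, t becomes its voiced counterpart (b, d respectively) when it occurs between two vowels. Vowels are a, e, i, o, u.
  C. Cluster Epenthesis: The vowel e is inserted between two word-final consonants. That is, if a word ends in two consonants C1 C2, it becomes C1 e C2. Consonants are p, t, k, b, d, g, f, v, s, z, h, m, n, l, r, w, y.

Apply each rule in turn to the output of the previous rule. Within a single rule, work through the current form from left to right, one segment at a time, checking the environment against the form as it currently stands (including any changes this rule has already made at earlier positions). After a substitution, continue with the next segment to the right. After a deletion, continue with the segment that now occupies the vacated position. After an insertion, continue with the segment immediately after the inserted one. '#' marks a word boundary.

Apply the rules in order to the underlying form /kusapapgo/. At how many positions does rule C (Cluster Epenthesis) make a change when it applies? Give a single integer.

1

A Apocope: [kusapapgo] → [kusapapg]
B Voicing Between Vowels: [kusapapg] → [kusabapg]
C Cluster Epenthesis: [kusabapg] → [kusabapeg]
Rule C changed 1 position(s).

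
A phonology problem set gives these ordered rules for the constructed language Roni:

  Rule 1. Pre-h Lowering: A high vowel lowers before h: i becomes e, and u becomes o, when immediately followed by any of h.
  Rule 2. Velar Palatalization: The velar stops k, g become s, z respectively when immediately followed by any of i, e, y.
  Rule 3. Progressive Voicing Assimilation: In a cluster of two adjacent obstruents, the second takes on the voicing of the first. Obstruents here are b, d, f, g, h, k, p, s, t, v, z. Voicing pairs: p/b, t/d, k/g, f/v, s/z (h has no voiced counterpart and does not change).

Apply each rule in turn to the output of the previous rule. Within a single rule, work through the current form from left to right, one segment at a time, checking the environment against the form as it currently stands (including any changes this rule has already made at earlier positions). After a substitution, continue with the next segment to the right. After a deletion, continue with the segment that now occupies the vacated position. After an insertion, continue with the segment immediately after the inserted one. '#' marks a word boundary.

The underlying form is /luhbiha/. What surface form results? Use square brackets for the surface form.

Rule 1 Pre-h Lowering: [luhbiha] → [lohbeha]
Rule 2 Velar Palatalization: no change — [lohbeha]
Rule 3 Progressive Voicing Assimilation: [lohbeha] → [lohpeha]

[lohpeha]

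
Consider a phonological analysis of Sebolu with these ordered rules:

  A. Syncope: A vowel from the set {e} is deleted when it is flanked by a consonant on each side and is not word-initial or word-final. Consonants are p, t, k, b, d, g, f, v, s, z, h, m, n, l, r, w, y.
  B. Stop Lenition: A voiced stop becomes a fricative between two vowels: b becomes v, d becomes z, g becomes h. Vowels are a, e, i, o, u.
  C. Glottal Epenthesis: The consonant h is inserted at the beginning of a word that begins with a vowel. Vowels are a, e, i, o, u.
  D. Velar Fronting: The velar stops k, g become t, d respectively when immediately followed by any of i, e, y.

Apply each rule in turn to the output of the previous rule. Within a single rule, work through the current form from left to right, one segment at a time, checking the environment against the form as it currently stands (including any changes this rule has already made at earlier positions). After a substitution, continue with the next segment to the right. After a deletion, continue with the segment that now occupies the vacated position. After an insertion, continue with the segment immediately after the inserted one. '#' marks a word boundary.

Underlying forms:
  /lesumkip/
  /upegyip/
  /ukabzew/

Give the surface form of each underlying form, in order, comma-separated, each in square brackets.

[lsumtip], [hupdyip], [hukabzw]

/lesumkip/:
  A Syncope: [lesumkip] → [lsumkip]
  B Stop Lenition: no change — [lsumkip]
  C Glottal Epenthesis: no change — [lsumkip]
  D Velar Fronting: [lsumkip] → [lsumtip]
/upegyip/:
  A Syncope: [upegyip] → [upgyip]
  B Stop Lenition: no change — [upgyip]
  C Glottal Epenthesis: [upgyip] → [hupgyip]
  D Velar Fronting: [hupgyip] → [hupdyip]
/ukabzew/:
  A Syncope: [ukabzew] → [ukabzw]
  B Stop Lenition: no change — [ukabzw]
  C Glottal Epenthesis: [ukabzw] → [hukabzw]
  D Velar Fronting: no change — [hukabzw]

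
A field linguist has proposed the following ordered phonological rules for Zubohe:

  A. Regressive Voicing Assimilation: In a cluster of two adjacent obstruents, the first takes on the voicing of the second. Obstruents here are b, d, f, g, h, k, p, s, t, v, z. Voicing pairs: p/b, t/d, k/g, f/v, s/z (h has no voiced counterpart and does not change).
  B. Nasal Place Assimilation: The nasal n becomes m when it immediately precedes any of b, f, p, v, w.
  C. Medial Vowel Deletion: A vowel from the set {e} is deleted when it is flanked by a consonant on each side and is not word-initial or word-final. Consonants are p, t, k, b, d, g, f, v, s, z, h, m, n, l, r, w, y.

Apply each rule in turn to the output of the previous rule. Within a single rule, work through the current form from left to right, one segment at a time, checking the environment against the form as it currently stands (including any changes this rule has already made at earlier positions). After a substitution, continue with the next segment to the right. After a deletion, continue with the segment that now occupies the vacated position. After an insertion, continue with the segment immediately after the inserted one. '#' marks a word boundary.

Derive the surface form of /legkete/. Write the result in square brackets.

[lkkte]

A Regressive Voicing Assimilation: [legkete] → [lekkete]
B Nasal Place Assimilation: no change — [lekkete]
C Medial Vowel Deletion: [lekkete] → [lkkte]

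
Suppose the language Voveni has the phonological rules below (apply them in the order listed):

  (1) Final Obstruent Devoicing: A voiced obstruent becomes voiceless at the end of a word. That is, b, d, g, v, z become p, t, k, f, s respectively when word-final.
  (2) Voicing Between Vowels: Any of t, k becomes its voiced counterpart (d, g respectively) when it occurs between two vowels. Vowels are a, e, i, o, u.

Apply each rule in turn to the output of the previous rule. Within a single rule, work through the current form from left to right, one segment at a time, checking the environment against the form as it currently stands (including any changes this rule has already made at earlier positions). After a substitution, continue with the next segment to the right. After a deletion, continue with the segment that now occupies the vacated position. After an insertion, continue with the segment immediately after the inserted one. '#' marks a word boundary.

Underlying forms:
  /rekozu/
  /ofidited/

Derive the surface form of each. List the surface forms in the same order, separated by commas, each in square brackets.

[regozu], [ofididet]

/rekozu/:
  (1) Final Obstruent Devoicing: no change — [rekozu]
  (2) Voicing Between Vowels: [rekozu] → [regozu]
/ofidited/:
  (1) Final Obstruent Devoicing: [ofidited] → [ofiditet]
  (2) Voicing Between Vowels: [ofiditet] → [ofididet]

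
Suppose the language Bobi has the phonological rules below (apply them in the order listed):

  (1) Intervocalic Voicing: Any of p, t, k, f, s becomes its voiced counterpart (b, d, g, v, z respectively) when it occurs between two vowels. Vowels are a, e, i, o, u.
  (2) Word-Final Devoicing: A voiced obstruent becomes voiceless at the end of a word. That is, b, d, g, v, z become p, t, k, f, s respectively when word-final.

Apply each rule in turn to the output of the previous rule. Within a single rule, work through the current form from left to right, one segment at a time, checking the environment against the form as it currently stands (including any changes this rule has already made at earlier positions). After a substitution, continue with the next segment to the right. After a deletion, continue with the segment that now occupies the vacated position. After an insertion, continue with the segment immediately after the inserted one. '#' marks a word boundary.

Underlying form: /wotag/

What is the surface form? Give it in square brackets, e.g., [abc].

[wodak]

(1) Intervocalic Voicing: [wotag] → [wodag]
(2) Word-Final Devoicing: [wodag] → [wodak]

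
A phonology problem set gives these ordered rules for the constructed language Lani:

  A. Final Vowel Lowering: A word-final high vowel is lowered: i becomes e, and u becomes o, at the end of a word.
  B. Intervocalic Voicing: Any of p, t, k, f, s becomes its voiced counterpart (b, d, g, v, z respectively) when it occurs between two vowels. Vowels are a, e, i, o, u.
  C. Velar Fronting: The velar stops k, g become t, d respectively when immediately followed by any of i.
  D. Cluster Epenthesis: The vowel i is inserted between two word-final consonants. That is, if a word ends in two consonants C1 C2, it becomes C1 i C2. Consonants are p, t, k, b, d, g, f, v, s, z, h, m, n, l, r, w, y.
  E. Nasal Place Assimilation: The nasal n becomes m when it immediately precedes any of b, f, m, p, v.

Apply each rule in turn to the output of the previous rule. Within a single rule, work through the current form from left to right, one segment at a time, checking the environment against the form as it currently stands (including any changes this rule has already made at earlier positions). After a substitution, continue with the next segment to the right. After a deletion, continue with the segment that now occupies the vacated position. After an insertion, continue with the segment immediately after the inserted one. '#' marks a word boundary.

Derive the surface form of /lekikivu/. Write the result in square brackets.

A Final Vowel Lowering: [lekikivu] → [lekikivo]
B Intervocalic Voicing: [lekikivo] → [legigivo]
C Velar Fronting: [legigivo] → [ledidivo]
D Cluster Epenthesis: no change — [ledidivo]
E Nasal Place Assimilation: no change — [ledidivo]

[ledidivo]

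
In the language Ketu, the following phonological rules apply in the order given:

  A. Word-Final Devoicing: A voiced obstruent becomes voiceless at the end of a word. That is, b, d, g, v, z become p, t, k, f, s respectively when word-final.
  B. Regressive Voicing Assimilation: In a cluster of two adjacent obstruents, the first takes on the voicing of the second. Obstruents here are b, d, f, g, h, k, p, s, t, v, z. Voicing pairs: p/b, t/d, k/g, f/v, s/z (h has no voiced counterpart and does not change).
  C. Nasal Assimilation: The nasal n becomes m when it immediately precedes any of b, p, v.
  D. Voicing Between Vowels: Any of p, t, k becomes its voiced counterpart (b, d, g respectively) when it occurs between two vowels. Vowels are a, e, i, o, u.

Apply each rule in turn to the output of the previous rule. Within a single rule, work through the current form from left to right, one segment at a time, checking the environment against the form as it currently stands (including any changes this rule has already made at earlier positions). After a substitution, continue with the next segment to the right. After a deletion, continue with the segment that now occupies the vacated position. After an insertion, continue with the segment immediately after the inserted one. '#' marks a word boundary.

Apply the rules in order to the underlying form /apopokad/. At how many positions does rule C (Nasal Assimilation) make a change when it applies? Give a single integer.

A Word-Final Devoicing: [apopokad] → [apopokat]
B Regressive Voicing Assimilation: no change — [apopokat]
C Nasal Assimilation: no change — [apopokat]
D Voicing Between Vowels: [apopokat] → [abobogat]
Rule C changed 0 position(s).

0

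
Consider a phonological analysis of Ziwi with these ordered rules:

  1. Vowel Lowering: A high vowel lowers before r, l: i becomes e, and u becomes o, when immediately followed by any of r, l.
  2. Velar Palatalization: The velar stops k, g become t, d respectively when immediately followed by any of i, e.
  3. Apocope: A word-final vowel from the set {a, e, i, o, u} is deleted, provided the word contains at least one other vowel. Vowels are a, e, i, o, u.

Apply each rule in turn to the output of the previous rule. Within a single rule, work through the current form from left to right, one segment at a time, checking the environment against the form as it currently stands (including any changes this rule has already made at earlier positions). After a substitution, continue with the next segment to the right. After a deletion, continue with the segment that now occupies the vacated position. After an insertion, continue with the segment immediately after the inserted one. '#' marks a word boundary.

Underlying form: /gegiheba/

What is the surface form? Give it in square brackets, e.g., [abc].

1 Vowel Lowering: no change — [gegiheba]
2 Velar Palatalization: [gegiheba] → [dediheba]
3 Apocope: [dediheba] → [dediheb]

[dediheb]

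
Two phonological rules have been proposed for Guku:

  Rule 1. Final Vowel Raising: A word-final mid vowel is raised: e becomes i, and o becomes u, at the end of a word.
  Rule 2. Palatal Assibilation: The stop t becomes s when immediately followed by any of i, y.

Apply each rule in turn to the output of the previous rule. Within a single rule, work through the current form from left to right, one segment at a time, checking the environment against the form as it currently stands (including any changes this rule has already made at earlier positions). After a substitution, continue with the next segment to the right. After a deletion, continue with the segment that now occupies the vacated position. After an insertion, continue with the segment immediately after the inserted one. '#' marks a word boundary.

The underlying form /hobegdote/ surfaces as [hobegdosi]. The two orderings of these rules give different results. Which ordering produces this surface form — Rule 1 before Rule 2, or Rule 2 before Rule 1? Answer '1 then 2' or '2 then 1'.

1 then 2

Order 1 then 2:
  1 Final Vowel Raising: [hobegdote] → [hobegdoti]
  2 Palatal Assibilation: [hobegdoti] → [hobegdosi]
  result: [hobegdosi]
Order 2 then 1:
  2 Palatal Assibilation: no change — [hobegdote]
  1 Final Vowel Raising: [hobegdote] → [hobegdoti]
  result: [hobegdoti]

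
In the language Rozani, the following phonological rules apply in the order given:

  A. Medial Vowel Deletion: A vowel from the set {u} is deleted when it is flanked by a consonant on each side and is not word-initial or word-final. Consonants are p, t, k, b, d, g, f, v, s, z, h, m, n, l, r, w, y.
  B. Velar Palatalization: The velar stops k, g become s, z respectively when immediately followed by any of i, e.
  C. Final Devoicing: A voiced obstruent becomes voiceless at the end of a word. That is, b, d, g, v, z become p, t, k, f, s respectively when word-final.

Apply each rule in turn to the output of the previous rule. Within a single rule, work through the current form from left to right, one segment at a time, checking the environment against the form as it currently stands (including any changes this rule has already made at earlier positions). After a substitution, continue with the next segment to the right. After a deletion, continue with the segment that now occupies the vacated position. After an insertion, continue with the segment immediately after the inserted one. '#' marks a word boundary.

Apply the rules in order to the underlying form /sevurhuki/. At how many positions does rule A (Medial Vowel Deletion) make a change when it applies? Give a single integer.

A Medial Vowel Deletion: [sevurhuki] → [sevrhki]
B Velar Palatalization: [sevrhki] → [sevrhsi]
C Final Devoicing: no change — [sevrhsi]
Rule A changed 2 position(s).

2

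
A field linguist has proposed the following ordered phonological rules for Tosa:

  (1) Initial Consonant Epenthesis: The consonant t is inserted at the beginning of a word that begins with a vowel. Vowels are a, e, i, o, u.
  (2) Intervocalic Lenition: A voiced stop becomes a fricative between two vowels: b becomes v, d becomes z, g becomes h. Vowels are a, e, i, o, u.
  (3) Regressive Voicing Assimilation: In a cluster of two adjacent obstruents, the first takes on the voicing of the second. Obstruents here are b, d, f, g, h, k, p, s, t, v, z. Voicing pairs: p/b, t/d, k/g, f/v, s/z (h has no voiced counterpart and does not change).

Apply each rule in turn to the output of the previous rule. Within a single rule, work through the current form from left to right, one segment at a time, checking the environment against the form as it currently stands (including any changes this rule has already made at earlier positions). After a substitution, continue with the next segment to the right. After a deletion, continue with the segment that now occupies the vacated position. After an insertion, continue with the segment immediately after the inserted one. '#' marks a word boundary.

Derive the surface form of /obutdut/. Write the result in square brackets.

[tovuddut]

(1) Initial Consonant Epenthesis: [obutdut] → [tobutdut]
(2) Intervocalic Lenition: [tobutdut] → [tovutdut]
(3) Regressive Voicing Assimilation: [tovutdut] → [tovuddut]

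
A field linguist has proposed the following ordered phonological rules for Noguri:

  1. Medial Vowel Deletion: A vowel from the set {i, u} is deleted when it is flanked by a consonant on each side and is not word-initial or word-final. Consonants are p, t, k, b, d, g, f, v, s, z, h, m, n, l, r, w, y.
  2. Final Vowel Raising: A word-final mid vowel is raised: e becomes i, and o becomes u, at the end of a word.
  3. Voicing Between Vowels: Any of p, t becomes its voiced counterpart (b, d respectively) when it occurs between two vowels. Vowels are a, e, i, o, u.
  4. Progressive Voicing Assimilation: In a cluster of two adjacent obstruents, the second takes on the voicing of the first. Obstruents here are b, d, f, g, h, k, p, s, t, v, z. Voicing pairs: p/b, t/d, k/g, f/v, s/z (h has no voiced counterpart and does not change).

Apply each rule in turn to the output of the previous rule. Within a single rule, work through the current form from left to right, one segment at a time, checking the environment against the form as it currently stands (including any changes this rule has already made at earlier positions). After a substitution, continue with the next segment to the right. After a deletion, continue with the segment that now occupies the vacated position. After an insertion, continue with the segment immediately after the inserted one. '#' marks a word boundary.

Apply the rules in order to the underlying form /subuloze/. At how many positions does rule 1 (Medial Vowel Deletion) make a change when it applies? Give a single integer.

2

1 Medial Vowel Deletion: [subuloze] → [sbloze]
2 Final Vowel Raising: [sbloze] → [sblozi]
3 Voicing Between Vowels: no change — [sblozi]
4 Progressive Voicing Assimilation: [sblozi] → [splozi]
Rule 1 changed 2 position(s).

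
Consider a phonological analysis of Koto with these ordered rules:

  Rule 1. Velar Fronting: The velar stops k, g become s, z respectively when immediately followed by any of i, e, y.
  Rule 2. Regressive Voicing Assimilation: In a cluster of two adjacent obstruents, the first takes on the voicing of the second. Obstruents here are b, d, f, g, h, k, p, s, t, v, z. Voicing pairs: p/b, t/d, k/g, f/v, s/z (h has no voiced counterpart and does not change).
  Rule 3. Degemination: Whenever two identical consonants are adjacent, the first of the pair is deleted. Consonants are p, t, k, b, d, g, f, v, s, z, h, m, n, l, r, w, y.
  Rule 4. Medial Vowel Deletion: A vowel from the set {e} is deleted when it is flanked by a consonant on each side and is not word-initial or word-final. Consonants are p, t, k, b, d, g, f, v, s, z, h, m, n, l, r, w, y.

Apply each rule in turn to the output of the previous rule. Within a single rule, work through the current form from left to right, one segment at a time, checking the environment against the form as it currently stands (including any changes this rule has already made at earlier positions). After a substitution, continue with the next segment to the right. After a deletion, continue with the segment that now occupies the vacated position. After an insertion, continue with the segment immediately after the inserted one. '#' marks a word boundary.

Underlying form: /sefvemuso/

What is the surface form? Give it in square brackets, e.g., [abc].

Rule 1 Velar Fronting: no change — [sefvemuso]
Rule 2 Regressive Voicing Assimilation: [sefvemuso] → [sevvemuso]
Rule 3 Degemination: [sevvemuso] → [sevemuso]
Rule 4 Medial Vowel Deletion: [sevemuso] → [svmuso]

[svmuso]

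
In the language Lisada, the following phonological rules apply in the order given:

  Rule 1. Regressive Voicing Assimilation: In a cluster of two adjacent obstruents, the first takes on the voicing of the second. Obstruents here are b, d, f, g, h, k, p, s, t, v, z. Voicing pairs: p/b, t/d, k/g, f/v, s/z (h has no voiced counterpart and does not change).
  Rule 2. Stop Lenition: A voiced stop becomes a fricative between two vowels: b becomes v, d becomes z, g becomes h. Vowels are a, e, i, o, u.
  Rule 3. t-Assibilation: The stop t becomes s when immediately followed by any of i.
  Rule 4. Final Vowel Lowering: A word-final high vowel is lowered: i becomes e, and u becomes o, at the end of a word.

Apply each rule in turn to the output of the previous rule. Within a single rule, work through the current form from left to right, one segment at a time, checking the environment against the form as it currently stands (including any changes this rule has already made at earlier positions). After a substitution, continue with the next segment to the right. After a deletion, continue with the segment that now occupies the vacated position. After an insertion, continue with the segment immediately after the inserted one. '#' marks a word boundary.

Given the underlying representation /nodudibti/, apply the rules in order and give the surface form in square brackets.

Rule 1 Regressive Voicing Assimilation: [nodudibti] → [nodudipti]
Rule 2 Stop Lenition: [nodudipti] → [nozuzipti]
Rule 3 t-Assibilation: [nozuzipti] → [nozuzipsi]
Rule 4 Final Vowel Lowering: [nozuzipsi] → [nozuzipse]

[nozuzipse]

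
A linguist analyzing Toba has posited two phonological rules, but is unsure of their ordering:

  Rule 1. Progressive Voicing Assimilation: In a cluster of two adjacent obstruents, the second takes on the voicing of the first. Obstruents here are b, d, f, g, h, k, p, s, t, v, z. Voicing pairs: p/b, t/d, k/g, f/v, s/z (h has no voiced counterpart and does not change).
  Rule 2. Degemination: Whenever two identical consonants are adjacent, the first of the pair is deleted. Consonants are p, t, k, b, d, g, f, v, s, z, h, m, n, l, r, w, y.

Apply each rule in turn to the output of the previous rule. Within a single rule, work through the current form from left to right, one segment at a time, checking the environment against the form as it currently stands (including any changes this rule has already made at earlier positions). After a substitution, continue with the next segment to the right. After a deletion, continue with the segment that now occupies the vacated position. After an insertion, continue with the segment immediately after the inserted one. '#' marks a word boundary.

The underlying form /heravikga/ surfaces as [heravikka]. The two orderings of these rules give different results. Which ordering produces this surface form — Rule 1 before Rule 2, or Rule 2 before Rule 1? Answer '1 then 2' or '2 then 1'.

2 then 1

Order 1 then 2:
  1 Progressive Voicing Assimilation: [heravikga] → [heravikka]
  2 Degemination: [heravikka] → [heravika]
  result: [heravika]
Order 2 then 1:
  2 Degemination: no change — [heravikga]
  1 Progressive Voicing Assimilation: [heravikga] → [heravikka]
  result: [heravikka]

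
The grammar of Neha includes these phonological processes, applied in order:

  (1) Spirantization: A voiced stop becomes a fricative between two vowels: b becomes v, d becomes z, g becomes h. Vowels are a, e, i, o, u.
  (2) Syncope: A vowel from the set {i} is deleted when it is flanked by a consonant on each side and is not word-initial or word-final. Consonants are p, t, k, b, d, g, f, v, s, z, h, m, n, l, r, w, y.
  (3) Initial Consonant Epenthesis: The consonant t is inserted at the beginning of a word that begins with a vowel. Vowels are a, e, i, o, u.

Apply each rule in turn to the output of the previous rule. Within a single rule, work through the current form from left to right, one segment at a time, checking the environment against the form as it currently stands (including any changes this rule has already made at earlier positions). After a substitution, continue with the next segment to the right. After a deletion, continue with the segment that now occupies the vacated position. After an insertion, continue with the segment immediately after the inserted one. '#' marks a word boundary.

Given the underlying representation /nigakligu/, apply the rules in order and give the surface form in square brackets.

(1) Spirantization: [nigakligu] → [nihaklihu]
(2) Syncope: [nihaklihu] → [nhaklhu]
(3) Initial Consonant Epenthesis: no change — [nhaklhu]

[nhaklhu]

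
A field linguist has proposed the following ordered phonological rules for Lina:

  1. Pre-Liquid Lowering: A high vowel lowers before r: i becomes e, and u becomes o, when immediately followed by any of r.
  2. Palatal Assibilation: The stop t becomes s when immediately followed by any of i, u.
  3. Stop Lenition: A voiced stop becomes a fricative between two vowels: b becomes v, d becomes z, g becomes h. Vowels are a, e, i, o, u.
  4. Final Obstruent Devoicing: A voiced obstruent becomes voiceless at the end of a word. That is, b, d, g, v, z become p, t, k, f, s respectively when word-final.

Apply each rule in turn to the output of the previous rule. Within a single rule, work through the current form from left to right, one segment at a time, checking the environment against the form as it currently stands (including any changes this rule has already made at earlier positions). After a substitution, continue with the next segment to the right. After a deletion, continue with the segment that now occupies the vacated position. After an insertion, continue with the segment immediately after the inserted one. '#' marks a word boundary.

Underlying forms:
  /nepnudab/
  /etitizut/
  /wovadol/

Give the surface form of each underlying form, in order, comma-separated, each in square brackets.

/nepnudab/:
  1 Pre-Liquid Lowering: no change — [nepnudab]
  2 Palatal Assibilation: no change — [nepnudab]
  3 Stop Lenition: [nepnudab] → [nepnuzab]
  4 Final Obstruent Devoicing: [nepnuzab] → [nepnuzap]
/etitizut/:
  1 Pre-Liquid Lowering: no change — [etitizut]
  2 Palatal Assibilation: [etitizut] → [esisizut]
  3 Stop Lenition: no change — [esisizut]
  4 Final Obstruent Devoicing: no change — [esisizut]
/wovadol/:
  1 Pre-Liquid Lowering: no change — [wovadol]
  2 Palatal Assibilation: no change — [wovadol]
  3 Stop Lenition: [wovadol] → [wovazol]
  4 Final Obstruent Devoicing: no change — [wovazol]

[nepnuzap], [esisizut], [wovazol]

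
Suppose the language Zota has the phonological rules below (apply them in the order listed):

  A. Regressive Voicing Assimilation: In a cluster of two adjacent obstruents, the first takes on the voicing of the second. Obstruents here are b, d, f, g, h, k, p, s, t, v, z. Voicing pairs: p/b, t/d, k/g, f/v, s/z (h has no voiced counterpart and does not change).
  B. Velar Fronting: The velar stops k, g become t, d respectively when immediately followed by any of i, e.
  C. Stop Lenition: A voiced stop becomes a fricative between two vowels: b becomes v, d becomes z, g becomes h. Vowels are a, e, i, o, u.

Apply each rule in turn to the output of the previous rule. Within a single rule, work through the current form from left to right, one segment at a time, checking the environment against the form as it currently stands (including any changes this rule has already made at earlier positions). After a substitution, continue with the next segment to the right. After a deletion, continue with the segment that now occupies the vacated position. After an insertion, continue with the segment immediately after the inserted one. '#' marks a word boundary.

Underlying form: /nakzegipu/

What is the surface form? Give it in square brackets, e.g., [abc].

[nagzezipu]

A Regressive Voicing Assimilation: [nakzegipu] → [nagzegipu]
B Velar Fronting: [nagzegipu] → [nagzedipu]
C Stop Lenition: [nagzedipu] → [nagzezipu]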